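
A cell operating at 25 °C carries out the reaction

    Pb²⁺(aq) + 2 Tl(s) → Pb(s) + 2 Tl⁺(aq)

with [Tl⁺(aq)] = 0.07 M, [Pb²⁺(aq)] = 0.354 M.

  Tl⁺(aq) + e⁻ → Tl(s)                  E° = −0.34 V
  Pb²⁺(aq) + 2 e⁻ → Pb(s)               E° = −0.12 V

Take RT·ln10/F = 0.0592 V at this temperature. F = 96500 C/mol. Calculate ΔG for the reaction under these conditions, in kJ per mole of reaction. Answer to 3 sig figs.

The standard cell potential is −0.12 − (−0.34) = +0.22 V, with n = 2 electrons in the balanced equation.
Here Q = [Tl⁺(aq)]^2 / [Pb²⁺(aq)] = 0.0138 (log Q = −1.859), giving E = +0.22 − (0.0592/2)·(−1.859) = +0.2750 V.
Then ΔG = −nFE = −2 × 96500 × +0.2750 J/mol = −53.1 kJ/mol.

−53.1 kJ/mol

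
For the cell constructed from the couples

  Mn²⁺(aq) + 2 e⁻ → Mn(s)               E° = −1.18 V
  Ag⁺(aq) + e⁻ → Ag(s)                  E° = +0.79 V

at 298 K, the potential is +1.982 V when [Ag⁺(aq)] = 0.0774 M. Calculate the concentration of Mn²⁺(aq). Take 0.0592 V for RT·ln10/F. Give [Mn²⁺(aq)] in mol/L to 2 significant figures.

The Ag⁺/Ag couple has the larger reduction potential, so it is the cathode: E°cell = +0.79 − (−1.18) = +1.97 V and n = 2.
Since E = E° − (0.0592/n)·log Q, log Q = n(E° − E)/0.0592 = −0.405.
For 2 Ag⁺(aq) + Mn(s) → 2 Ag(s) + Mn²⁺(aq), the reaction quotient is Q = [Mn²⁺(aq)] / [Ag⁺(aq)]^2.
Substituting the known concentrations and solving, log [Mn²⁺(aq)] = −2.628 and [Mn²⁺(aq)] = 0.0024 M.

0.0024 M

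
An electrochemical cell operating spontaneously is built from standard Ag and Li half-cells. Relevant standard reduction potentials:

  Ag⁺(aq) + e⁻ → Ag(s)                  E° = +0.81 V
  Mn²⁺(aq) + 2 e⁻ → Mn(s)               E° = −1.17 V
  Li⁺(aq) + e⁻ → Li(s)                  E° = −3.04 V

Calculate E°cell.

+3.85 V

Of the two couples in this cell, the one with the more positive reduction potential is reduced at the cathode: here that is Ag⁺/Ag (+0.81 V); Li⁺/Li (−3.04 V) is the anode.
E°cell = E°(cathode) − E°(anode) = +0.81 − (−3.04) = +3.85 V.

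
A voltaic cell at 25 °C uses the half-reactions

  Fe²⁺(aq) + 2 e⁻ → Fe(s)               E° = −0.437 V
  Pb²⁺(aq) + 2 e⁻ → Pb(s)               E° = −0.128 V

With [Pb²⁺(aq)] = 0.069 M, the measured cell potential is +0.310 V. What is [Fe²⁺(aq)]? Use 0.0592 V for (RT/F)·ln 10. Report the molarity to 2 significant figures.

Pb²⁺/Pb is the cathode (higher E°); E°cell = −0.128 − (−0.437) = +0.309 V with n = 2.
Rearranging E = E° − (0.0592/n)·log Q gives log Q = 2(+0.309 − (+0.310))/0.0592 = −0.034.
For Pb²⁺(aq) + Fe(s) → Pb(s) + Fe²⁺(aq), the reaction quotient is Q = [Fe²⁺(aq)] / [Pb²⁺(aq)].
Solving for the unknown gives log [Fe²⁺(aq)] = −1.195, so [Fe²⁺(aq)] ≈ 0.064 M.

0.064 M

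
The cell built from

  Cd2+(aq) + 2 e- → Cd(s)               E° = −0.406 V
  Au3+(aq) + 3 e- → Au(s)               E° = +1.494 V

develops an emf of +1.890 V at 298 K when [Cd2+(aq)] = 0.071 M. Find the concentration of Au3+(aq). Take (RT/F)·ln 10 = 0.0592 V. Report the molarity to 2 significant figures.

0.0059 M

Au³⁺/Au is the cathode (higher E°); E°cell = +1.494 − (−0.406) = +1.900 V with n = 6.
Since E = E° − (0.0592/n)·log Q, log Q = n(E° − E)/0.0592 = 1.014.
Balancing electrons gives 2 Au3+(aq) + 3 Cd(s) → 2 Au(s) + 3 Cd2+(aq); thus Q = [Cd2+(aq)]^3 / [Au3+(aq)]^2.
Isolating [Au3+(aq)] in Q = 10^{1.014} yields log [Au3+(aq)] = −2.230, i.e. 0.0059 M.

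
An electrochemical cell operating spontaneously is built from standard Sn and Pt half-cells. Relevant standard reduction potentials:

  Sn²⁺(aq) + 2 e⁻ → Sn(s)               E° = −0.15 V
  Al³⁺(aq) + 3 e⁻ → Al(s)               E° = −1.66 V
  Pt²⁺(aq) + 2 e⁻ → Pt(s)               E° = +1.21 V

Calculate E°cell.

+1.36 V

The Pt²⁺/Pt couple has the higher E°, so Pt ion is reduced (cathode) and Sn is oxidized (anode).
E°cell = E°(cathode) − E°(anode) = +1.21 − (−0.15) = +1.36 V.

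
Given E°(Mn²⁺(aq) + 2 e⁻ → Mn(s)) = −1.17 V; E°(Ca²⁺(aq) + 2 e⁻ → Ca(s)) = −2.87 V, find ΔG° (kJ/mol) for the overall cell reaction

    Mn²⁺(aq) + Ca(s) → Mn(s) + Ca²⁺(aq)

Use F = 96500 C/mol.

−328 kJ/mol

In the reaction as written Mn²⁺(aq) is reduced, so the Mn²⁺/Mn couple is the cathode and Ca²⁺/Ca is the anode.
E°cell = −1.17 − (−2.87) = +1.70 V; balancing electrons gives n = 2.
ΔG° = −nFE°cell = −(2)(96500)(+1.70) J/mol = −328 kJ/mol.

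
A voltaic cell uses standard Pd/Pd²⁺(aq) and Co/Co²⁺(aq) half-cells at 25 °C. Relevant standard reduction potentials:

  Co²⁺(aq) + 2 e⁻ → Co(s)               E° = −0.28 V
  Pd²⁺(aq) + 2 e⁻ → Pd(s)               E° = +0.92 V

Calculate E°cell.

Of the two couples in this cell, the one with the more positive reduction potential is reduced at the cathode: here that is Pd²⁺/Pd (+0.92 V); Co²⁺/Co (−0.28 V) is the anode.
E°cell = E°(cathode) − E°(anode) = +0.92 − (−0.28) = +1.20 V.

+1.20 V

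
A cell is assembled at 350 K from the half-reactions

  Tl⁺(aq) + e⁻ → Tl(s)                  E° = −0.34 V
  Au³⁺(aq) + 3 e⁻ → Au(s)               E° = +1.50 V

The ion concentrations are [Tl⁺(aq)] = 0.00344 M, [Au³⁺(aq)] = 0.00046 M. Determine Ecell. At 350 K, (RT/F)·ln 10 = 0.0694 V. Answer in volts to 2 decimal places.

Since E°(Au³⁺/Au) > E°(Tl⁺/Tl), Au³⁺/Au serves as the cathode.
E°cell = +1.50 − (−0.34) = +1.84 V, with n = 3 electrons transferred.
The balanced reaction is Au³⁺(aq) + 3 Tl(s) → Au(s) + 3 Tl⁺(aq), so Q = [Tl⁺(aq)]^3 / [Au³⁺(aq)] = 8.85×10^−5 and log Q = −4.053.
By the Nernst equation, E = +1.84 − (0.0694/3)·(−4.053) = +1.93 V.

+1.93 V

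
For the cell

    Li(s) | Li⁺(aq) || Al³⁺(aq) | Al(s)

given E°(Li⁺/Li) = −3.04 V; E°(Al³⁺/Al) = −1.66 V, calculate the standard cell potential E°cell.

+1.38 V

By convention the left-hand electrode in cell notation is the anode (oxidation) and the right-hand electrode is the cathode (reduction).
E°cell = E°(right) − E°(left) = −1.66 − (−3.04) = +1.38 V.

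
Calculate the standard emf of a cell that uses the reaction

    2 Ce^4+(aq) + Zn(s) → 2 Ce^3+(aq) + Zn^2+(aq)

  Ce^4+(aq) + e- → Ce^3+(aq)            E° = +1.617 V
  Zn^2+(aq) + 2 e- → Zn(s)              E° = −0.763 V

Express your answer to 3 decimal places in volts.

+2.380 V

Ce^4+(aq) gains electrons, so the Ce⁴⁺/Ce³⁺ couple is the cathode; the Zn²⁺/Zn couple is the anode.
E°cell = E°(cathode) − E°(anode) = +1.617 − (−0.763) = +2.380 V.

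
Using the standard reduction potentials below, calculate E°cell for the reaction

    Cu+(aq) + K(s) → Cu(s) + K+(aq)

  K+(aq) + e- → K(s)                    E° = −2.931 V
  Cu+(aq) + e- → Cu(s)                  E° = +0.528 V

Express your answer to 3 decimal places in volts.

Cu+(aq) gains electrons, so the Cu⁺/Cu couple is the cathode; the K⁺/K couple is the anode.
E°cell = E°(cathode) − E°(anode) = +0.528 − (−2.931) = +3.459 V.
The positive value indicates the reaction is spontaneous as written.

+3.459 V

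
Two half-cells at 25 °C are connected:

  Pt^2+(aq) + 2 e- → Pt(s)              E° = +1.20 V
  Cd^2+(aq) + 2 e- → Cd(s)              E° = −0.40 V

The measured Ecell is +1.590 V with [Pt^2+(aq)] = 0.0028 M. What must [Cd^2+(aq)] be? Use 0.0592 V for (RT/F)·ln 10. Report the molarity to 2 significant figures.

0.0061 M

With Pt²⁺/Pt at the cathode and Cd²⁺/Cd at the anode, E°cell = +1.20 − (−0.40) = +1.60 V (n = 2).
Since E = E° − (0.0592/n)·log Q, log Q = n(E° − E)/0.0592 = 0.338.
The balanced reaction is Pt^2+(aq) + Cd(s) → Pt(s) + Cd^2+(aq), so Q = [Cd^2+(aq)] / [Pt^2+(aq)].
Substituting the known concentrations and solving, log [Cd^2+(aq)] = −2.215 and [Cd^2+(aq)] = 0.0061 M.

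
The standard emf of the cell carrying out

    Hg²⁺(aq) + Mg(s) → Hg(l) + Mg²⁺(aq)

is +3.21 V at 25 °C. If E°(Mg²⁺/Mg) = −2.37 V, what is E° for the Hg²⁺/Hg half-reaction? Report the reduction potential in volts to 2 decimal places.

+0.84 V

In the reaction as written the Hg²⁺/Hg couple is reduced (cathode) and Mg²⁺/Mg is oxidized (anode), so E°cell = E°(Hg²⁺/Hg) − E°(Mg²⁺/Mg).
E°(Hg²⁺/Hg) = E°cell + E°(anode) = +3.21 + (−2.37) = +0.84 V.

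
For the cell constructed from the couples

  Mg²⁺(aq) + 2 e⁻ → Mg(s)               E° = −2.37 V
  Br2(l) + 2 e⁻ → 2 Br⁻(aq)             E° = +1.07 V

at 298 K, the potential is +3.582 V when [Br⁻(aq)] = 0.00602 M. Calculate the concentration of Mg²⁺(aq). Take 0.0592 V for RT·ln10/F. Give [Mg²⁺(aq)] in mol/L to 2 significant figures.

The Br₂/Br⁻ couple has the larger reduction potential, so it is the cathode: E°cell = +1.07 − (−2.37) = +3.44 V and n = 2.
Since E = E° − (0.0592/n)·log Q, log Q = n(E° − E)/0.0592 = −4.797.
Balancing electrons gives Br2(l) + Mg(s) → 2 Br⁻(aq) + Mg²⁺(aq); thus Q = [Br⁻(aq)]^2·[Mg²⁺(aq)].
Substituting the known concentrations and solving, log [Mg²⁺(aq)] = −0.356 and [Mg²⁺(aq)] = 0.44 M.

0.44 M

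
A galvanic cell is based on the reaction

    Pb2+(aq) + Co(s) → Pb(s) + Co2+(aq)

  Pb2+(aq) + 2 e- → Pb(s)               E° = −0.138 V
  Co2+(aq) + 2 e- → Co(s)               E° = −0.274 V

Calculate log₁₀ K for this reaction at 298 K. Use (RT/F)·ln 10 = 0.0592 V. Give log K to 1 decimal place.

log K = 4.6

The Pb²⁺/Pb couple is reduced (cathode); E°cell = −0.138 − (−0.274) = +0.136 V with n = 2.
At equilibrium E = 0, so log K = nE°cell / 0.0592 = (2)(+0.136) / 0.0592 = 4.6.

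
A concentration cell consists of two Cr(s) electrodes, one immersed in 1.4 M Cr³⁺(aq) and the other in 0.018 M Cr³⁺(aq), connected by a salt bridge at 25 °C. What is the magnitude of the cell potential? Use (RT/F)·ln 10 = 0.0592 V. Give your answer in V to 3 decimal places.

For a concentration cell E°cell = 0, since both electrodes use the same couple.
The compartment with the higher Cr³⁺(aq) concentration (1.4 M) acts as the cathode; ions are reduced there and produced at the dilute (0.018 M) anode.
With n = 3, Ecell = −(0.0592/3)·log([dilute]/[conc]) = −(0.0592/3)·log(0.018/1.4) = +0.037 V.

0.037 V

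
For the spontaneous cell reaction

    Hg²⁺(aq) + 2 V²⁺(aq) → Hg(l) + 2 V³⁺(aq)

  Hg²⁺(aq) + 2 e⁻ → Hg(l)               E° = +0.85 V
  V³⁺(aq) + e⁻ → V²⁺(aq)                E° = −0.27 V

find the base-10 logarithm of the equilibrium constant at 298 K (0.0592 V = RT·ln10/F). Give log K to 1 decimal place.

log K = 37.8

The Hg²⁺/Hg couple is reduced (cathode); E°cell = +0.85 − (−0.27) = +1.12 V with n = 2.
At equilibrium E = 0, so log K = nE°cell / 0.0592 = (2)(+1.12) / 0.0592 = 37.8.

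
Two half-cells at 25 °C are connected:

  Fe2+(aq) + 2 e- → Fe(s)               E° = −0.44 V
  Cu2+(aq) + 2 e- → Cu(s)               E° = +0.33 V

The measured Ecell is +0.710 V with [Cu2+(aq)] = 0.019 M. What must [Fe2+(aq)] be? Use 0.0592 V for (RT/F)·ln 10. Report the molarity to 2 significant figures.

Cu²⁺/Cu is the cathode (higher E°); E°cell = +0.33 − (−0.44) = +0.77 V with n = 2.
Since E = E° − (0.0592/n)·log Q, log Q = n(E° − E)/0.0592 = 2.027.
For Cu2+(aq) + Fe(s) → Cu(s) + Fe2+(aq), the reaction quotient is Q = [Fe2+(aq)] / [Cu2+(aq)].
Substituting the known concentrations and solving, log [Fe2+(aq)] = 0.306 and [Fe2+(aq)] = 2.0 M.

2.0 M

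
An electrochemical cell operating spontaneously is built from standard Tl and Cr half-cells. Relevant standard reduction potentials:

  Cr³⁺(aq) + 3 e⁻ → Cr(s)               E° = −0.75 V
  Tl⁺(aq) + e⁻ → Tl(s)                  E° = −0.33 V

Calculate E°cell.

+0.42 V

Of the two couples in this cell, the one with the more positive reduction potential is reduced at the cathode: here that is Tl⁺/Tl (−0.33 V); Cr³⁺/Cr (−0.75 V) is the anode.
E°cell = E°(cathode) − E°(anode) = −0.33 − (−0.75) = +0.42 V.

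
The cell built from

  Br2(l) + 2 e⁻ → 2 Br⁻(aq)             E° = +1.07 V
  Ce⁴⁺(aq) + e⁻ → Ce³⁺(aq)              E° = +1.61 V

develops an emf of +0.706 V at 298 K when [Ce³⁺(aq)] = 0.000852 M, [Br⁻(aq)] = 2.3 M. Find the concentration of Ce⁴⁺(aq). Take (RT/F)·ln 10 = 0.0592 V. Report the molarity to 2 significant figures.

0.24 M

With Ce⁴⁺/Ce³⁺ at the cathode and Br₂/Br⁻ at the anode, E°cell = +1.61 − (+1.07) = +0.54 V (n = 2).
From the Nernst equation, log Q = n(E° − E)/0.0592 = 2·(+0.54 − (+0.706))/0.0592 = −5.608.
The balanced reaction is 2 Ce⁴⁺(aq) + 2 Br⁻(aq) → 2 Ce³⁺(aq) + Br2(l), so Q = [Ce³⁺(aq)]^2 / ([Ce⁴⁺(aq)]^2·[Br⁻(aq)]^2).
Isolating [Ce⁴⁺(aq)] in Q = 10^{−5.608} yields log [Ce⁴⁺(aq)] = −0.627, i.e. 0.24 M.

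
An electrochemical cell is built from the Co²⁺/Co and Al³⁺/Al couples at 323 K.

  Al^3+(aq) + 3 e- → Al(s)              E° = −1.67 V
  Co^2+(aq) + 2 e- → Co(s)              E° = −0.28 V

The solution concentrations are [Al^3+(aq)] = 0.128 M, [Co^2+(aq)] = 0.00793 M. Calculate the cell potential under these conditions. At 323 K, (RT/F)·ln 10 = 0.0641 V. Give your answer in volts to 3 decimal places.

+1.342 V

The Co²⁺/Co couple has the more positive E°, so it is the cathode; Al³⁺/Al is the anode.
E°cell = E°cat − E°an = −0.28 − (−1.67) = +1.39 V; n = 6.
The balanced reaction is 3 Co^2+(aq) + 2 Al(s) → 3 Co(s) + 2 Al^3+(aq), so Q = [Al^3+(aq)]^2 / [Co^2+(aq)]^3 = 3.29×10^4 and log Q = 4.517.
By the Nernst equation, E = +1.39 − (0.0641/6)·(4.517) = +1.342 V.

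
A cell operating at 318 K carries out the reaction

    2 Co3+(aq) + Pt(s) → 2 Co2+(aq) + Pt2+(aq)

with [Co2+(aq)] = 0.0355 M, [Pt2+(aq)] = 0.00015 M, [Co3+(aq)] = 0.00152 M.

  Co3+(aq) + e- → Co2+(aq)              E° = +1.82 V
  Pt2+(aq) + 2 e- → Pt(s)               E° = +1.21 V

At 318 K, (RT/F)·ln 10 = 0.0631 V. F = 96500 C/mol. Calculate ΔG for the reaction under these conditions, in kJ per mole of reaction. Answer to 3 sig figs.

−124 kJ/mol

E°cell = +1.82 − (+1.21) = +0.61 V; the balanced reaction transfers n = 2 electrons.
The reaction quotient is ([Co2+(aq)]^2·[Pt2+(aq)]) / [Co3+(aq)]^2 = 0.0818; by Nernst, E = +0.61 − (0.0631/2)(−1.087) = +0.6443 V.
ΔG = −nFE = −(2)(96500)(+0.6443) J/mol = −124 kJ/mol.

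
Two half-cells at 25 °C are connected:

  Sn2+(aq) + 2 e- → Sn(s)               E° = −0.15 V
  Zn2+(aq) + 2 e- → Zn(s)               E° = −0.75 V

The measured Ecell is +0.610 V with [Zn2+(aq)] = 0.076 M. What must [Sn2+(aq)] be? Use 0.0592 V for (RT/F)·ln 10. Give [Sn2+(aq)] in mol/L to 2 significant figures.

0.17 M

With Sn²⁺/Sn at the cathode and Zn²⁺/Zn at the anode, E°cell = −0.15 − (−0.75) = +0.60 V (n = 2).
Since E = E° − (0.0592/n)·log Q, log Q = n(E° − E)/0.0592 = −0.338.
The balanced reaction is Sn2+(aq) + Zn(s) → Sn(s) + Zn2+(aq), so Q = [Zn2+(aq)] / [Sn2+(aq)].
Substituting the known concentrations and solving, log [Sn2+(aq)] = −0.781 and [Sn2+(aq)] = 0.17 M.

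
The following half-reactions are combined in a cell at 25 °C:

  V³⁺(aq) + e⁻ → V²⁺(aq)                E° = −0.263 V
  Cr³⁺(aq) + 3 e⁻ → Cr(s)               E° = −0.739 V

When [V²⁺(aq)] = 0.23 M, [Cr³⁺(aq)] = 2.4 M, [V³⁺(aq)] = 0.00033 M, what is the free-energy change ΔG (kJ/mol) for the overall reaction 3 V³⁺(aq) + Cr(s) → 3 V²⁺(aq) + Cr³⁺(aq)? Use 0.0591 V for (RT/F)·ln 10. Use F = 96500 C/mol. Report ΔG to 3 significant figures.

The standard cell potential is −0.263 − (−0.739) = +0.476 V, with n = 3 electrons in the balanced equation.
Q = ([V²⁺(aq)]^3·[Cr³⁺(aq)]) / [V³⁺(aq)]^3 = 8.13×10^8, so log Q = 8.910 and E = +0.476 − (0.0591/3)(8.910) = +0.3005 V.
Then ΔG = −nFE = −3 × 96500 × +0.3005 J/mol = −87.0 kJ/mol.

−87.0 kJ/mol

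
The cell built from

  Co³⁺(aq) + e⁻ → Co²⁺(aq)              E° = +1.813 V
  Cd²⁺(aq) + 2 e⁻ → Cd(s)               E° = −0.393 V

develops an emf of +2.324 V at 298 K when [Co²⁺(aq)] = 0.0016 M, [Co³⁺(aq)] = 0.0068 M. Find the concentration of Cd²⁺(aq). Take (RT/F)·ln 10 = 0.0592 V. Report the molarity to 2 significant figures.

0.0019 M

With Co³⁺/Co²⁺ at the cathode and Cd²⁺/Cd at the anode, E°cell = +1.813 − (−0.393) = +2.206 V (n = 2).
Since E = E° − (0.0592/n)·log Q, log Q = n(E° − E)/0.0592 = −3.986.
The balanced reaction is 2 Co³⁺(aq) + Cd(s) → 2 Co²⁺(aq) + Cd²⁺(aq), so Q = ([Co²⁺(aq)]^2·[Cd²⁺(aq)]) / [Co³⁺(aq)]^2.
Substituting the known concentrations and solving, log [Cd²⁺(aq)] = −2.729 and [Cd²⁺(aq)] = 0.0019 M.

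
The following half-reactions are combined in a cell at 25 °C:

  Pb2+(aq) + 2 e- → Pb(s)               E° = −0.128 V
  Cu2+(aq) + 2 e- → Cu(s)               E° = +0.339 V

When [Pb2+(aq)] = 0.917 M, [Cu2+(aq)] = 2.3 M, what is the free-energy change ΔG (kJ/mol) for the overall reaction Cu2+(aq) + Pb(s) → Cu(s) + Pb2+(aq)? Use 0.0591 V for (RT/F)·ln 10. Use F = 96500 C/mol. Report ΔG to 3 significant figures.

−92.4 kJ/mol

The standard cell potential is +0.339 − (−0.128) = +0.467 V, with n = 2 electrons in the balanced equation.
Here Q = [Pb2+(aq)] / [Cu2+(aq)] = 0.399 (log Q = −0.399), giving E = +0.467 − (0.0591/2)·(−0.399) = +0.4788 V.
Finally ΔG = −nFE = −(2)(96500 C/mol)(+0.4788 V) = −92.4 kJ/mol.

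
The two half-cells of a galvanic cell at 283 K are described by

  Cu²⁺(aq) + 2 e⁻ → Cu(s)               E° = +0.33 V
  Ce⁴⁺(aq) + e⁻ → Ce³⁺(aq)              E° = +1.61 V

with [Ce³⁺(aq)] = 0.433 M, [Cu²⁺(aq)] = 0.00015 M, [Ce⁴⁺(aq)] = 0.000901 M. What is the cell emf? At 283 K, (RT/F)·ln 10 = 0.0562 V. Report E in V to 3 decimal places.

Since E°(Ce⁴⁺/Ce³⁺) > E°(Cu²⁺/Cu), Ce⁴⁺/Ce³⁺ serves as the cathode.
E°cell = +1.61 − (+0.33) = +1.28 V, with n = 2 electrons transferred.
Balancing gives 2 Ce⁴⁺(aq) + Cu(s) → 2 Ce³⁺(aq) + Cu²⁺(aq); hence Q = ([Ce³⁺(aq)]^2·[Cu²⁺(aq)]) / [Ce⁴⁺(aq)]^2 = 34.6 (log Q = 1.540).
By the Nernst equation, E = +1.28 − (0.0562/2)·(1.540) = +1.237 V.

+1.237 V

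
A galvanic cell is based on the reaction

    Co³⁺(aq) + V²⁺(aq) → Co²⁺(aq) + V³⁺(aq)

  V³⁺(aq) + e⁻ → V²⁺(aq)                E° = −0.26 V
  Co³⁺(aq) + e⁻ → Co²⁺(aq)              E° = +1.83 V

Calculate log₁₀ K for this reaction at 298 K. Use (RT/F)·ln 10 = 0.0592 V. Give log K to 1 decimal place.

log K = 35.3

The Co³⁺/Co²⁺ couple is reduced (cathode); E°cell = +1.83 − (−0.26) = +2.09 V with n = 1.
At equilibrium E = 0, so log K = nE°cell / 0.0592 = (1)(+2.09) / 0.0592 = 35.3.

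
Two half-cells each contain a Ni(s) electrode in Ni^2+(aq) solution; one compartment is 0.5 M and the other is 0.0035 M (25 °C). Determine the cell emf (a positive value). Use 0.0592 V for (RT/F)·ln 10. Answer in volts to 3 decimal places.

For a concentration cell E°cell = 0, since both electrodes use the same couple.
The compartment with the higher Ni^2+(aq) concentration (0.5 M) acts as the cathode; ions are reduced there and produced at the dilute (0.0035 M) anode.
With n = 2, Ecell = −(0.0592/2)·log([dilute]/[conc]) = −(0.0592/2)·log(0.0035/0.5) = +0.064 V.

0.064 V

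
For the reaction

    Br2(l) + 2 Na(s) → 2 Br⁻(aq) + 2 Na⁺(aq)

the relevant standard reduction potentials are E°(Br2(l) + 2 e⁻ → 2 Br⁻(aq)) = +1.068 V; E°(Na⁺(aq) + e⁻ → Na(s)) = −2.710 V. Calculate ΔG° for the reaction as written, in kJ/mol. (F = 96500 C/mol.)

In the reaction as written Br2(l) is reduced, so the Br₂/Br⁻ couple is the cathode and Na⁺/Na is the anode.
E°cell = +1.068 − (−2.710) = +3.778 V; balancing electrons gives n = 2.
ΔG° = −nFE°cell = −(2)(96500)(+3.778) J/mol = −729 kJ/mol.

−729 kJ/mol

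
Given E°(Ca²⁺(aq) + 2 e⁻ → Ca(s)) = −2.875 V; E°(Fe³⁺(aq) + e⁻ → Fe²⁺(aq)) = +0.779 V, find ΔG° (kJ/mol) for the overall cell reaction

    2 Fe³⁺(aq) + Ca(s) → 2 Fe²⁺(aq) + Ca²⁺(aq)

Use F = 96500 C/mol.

−705 kJ/mol

In the reaction as written Fe³⁺(aq) is reduced, so the Fe³⁺/Fe²⁺ couple is the cathode and Ca²⁺/Ca is the anode.
E°cell = +0.779 − (−2.875) = +3.654 V; balancing electrons gives n = 2.
ΔG° = −nFE°cell = −(2)(96500)(+3.654) J/mol = −705 kJ/mol.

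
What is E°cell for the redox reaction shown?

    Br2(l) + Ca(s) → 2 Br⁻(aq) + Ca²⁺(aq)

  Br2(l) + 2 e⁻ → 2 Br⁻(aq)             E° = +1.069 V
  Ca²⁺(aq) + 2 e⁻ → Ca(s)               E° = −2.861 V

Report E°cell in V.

In the reaction as written, Br2(l) is reduced (cathode) and Ca²⁺(aq) is produced by oxidation at the anode.
E°cell = E°(cathode) − E°(anode) = +1.069 − (−2.861) = +3.930 V.

+3.930 V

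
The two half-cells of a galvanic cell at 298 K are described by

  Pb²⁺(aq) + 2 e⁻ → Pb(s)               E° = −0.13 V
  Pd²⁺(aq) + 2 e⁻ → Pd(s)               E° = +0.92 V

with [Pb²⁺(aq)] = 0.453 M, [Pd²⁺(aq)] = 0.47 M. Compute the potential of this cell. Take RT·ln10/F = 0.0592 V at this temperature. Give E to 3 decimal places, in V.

The Pd²⁺/Pd couple has the more positive E°, so it is the cathode; Pb²⁺/Pb is the anode.
The standard potential is +0.92 − (−0.13) = +1.05 V and the balanced reaction transfers n = 2 electrons.
The balanced reaction is Pd²⁺(aq) + Pb(s) → Pd(s) + Pb²⁺(aq), so Q = [Pb²⁺(aq)] / [Pd²⁺(aq)] = 0.964 and log Q = −0.016.
Applying E = E° − (RT ln10/nF)·log Q gives +1.05 − (0.0592/2)(−0.016) = +1.050 V.

+1.050 V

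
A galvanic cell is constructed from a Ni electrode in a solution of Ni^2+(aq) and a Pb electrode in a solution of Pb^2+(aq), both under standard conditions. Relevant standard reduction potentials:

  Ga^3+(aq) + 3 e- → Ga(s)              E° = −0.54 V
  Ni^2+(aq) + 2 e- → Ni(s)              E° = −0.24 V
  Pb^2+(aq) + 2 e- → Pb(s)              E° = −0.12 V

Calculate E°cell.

+0.12 V

Of the two couples in this cell, the one with the more positive reduction potential is reduced at the cathode: here that is Pb²⁺/Pb (−0.12 V); Ni²⁺/Ni (−0.24 V) is the anode.
E°cell = E°(cathode) − E°(anode) = −0.12 − (−0.24) = +0.12 V.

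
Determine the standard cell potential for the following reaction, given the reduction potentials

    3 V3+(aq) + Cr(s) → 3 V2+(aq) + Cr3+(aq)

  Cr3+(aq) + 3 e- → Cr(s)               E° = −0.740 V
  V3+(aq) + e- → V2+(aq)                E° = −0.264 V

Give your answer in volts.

+0.476 V

V3+(aq) gains electrons, so the V³⁺/V²⁺ couple is the cathode; the Cr³⁺/Cr couple is the anode.
E°cell = E°(cathode) − E°(anode) = −0.264 − (−0.740) = +0.476 V.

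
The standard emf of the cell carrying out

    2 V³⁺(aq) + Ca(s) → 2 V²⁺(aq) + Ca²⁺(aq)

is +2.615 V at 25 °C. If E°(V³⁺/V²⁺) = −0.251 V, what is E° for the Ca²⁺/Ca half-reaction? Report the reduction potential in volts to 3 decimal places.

−2.866 V

In the reaction as written the V³⁺/V²⁺ couple is reduced (cathode) and Ca²⁺/Ca is oxidized (anode), so E°cell = E°(V³⁺/V²⁺) − E°(Ca²⁺/Ca).
E°(Ca²⁺/Ca) = E°(cathode) − E°cell = −0.251 − (+2.615) = −2.866 V.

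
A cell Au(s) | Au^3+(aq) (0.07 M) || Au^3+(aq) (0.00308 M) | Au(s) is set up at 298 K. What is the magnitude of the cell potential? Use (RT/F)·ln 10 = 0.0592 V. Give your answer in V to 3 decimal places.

For a concentration cell E°cell = 0, since both electrodes use the same couple.
The compartment with the higher Au^3+(aq) concentration (0.07 M) acts as the cathode; ions are reduced there and produced at the dilute (0.00308 M) anode.
With n = 3, Ecell = −(0.0592/3)·log([dilute]/[conc]) = −(0.0592/3)·log(0.00308/0.07) = +0.027 V.

0.027 V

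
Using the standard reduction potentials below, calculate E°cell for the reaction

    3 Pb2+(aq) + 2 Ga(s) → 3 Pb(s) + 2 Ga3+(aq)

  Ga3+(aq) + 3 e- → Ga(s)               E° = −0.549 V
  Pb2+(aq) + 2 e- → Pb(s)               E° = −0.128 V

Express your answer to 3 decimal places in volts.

In the reaction as written, Pb2+(aq) is reduced (cathode) and Ga3+(aq) is produced by oxidation at the anode.
E°cell = E°(cathode) − E°(anode) = −0.128 − (−0.549) = +0.421 V.
The positive value indicates the reaction is spontaneous as written.

+0.421 V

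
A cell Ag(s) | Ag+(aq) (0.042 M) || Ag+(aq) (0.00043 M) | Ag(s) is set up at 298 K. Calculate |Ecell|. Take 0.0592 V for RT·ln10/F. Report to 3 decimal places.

0.118 V

For a concentration cell E°cell = 0, since both electrodes use the same couple.
The compartment with the higher Ag+(aq) concentration (0.042 M) acts as the cathode; ions are reduced there and produced at the dilute (0.00043 M) anode.
With n = 1, Ecell = −(0.0592/1)·log([dilute]/[conc]) = −(0.0592/1)·log(0.00043/0.042) = +0.118 V.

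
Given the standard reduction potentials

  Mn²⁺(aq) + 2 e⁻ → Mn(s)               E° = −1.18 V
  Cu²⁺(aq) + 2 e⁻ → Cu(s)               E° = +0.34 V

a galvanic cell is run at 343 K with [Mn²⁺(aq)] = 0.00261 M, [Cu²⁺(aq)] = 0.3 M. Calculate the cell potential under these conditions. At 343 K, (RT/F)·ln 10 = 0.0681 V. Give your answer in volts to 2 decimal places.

The Cu²⁺/Cu couple has the more positive E°, so it is the cathode; Mn²⁺/Mn is the anode.
E°cell = +0.34 − (−1.18) = +1.52 V, with n = 2 electrons transferred.
Balancing gives Cu²⁺(aq) + Mn(s) → Cu(s) + Mn²⁺(aq); hence Q = [Mn²⁺(aq)] / [Cu²⁺(aq)] = 0.0087 (log Q = −2.060).
By the Nernst equation, E = +1.52 − (0.0681/2)·(−2.060) = +1.59 V.

+1.59 V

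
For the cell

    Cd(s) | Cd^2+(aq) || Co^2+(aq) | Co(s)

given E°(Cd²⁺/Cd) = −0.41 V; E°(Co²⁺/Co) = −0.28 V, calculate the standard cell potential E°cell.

+0.13 V

By convention the left-hand electrode in cell notation is the anode (oxidation) and the right-hand electrode is the cathode (reduction).
E°cell = E°(right) − E°(left) = −0.28 − (−0.41) = +0.13 V.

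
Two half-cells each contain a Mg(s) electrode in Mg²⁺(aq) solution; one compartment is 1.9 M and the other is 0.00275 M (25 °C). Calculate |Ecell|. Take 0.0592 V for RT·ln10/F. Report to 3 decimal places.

For a concentration cell E°cell = 0, since both electrodes use the same couple.
The compartment with the higher Mg²⁺(aq) concentration (1.9 M) acts as the cathode; ions are reduced there and produced at the dilute (0.00275 M) anode.
With n = 2, Ecell = −(0.0592/2)·log([dilute]/[conc]) = −(0.0592/2)·log(0.00275/1.9) = +0.084 V.

0.084 V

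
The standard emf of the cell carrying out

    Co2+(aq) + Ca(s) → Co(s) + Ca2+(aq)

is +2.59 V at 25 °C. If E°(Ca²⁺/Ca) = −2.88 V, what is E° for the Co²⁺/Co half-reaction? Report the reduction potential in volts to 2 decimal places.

−0.29 V

In the reaction as written the Co²⁺/Co couple is reduced (cathode) and Ca²⁺/Ca is oxidized (anode), so E°cell = E°(Co²⁺/Co) − E°(Ca²⁺/Ca).
E°(Co²⁺/Co) = E°cell + E°(anode) = +2.59 + (−2.88) = −0.29 V.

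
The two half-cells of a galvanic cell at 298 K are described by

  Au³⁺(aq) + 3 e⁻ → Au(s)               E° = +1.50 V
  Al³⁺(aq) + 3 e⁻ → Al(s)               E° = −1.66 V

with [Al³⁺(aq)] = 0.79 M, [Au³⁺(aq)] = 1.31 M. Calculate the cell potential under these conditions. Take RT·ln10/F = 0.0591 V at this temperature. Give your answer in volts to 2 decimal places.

+3.16 V

Since E°(Au³⁺/Au) > E°(Al³⁺/Al), Au³⁺/Au serves as the cathode.
The standard potential is +1.50 − (−1.66) = +3.16 V and the balanced reaction transfers n = 3 electrons.
Balancing gives Au³⁺(aq) + Al(s) → Au(s) + Al³⁺(aq); hence Q = [Al³⁺(aq)] / [Au³⁺(aq)] = 0.603 (log Q = −0.220).
E = E° − (0.0591/n)·log Q = +3.16 − (0.0591/3)(−0.220) = +3.16 V.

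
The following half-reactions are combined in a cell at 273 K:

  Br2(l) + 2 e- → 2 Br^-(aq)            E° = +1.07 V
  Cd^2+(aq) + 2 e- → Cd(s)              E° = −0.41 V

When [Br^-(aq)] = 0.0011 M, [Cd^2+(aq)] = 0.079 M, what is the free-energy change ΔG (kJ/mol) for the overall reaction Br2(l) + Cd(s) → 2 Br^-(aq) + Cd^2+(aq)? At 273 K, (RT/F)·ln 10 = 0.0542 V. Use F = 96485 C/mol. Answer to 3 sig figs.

−322 kJ/mol

The standard cell potential is +1.07 − (−0.41) = +1.48 V, with n = 2 electrons in the balanced equation.
Here Q = [Br^-(aq)]^2·[Cd^2+(aq)] = 9.56×10^−8 (log Q = −7.020), giving E = +1.48 − (0.0542/2)·(−7.020) = +1.6702 V.
Finally ΔG = −nFE = −(2)(96485 C/mol)(+1.6702 V) = −322 kJ/mol.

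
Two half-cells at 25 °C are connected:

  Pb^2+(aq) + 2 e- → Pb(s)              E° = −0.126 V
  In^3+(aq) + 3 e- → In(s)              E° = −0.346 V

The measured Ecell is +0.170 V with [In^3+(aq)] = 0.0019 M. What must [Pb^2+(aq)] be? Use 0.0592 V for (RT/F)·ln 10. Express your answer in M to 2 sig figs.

0.00031 M

The Pb²⁺/Pb couple has the larger reduction potential, so it is the cathode: E°cell = −0.126 − (−0.346) = +0.220 V and n = 6.
Rearranging E = E° − (0.0592/n)·log Q gives log Q = 6(+0.220 − (+0.170))/0.0592 = 5.068.
The balanced reaction is 3 Pb^2+(aq) + 2 In(s) → 3 Pb(s) + 2 In^3+(aq), so Q = [In^3+(aq)]^2 / [Pb^2+(aq)]^3.
Solving for the unknown gives log [Pb^2+(aq)] = −3.503, so [Pb^2+(aq)] ≈ 0.00031 M.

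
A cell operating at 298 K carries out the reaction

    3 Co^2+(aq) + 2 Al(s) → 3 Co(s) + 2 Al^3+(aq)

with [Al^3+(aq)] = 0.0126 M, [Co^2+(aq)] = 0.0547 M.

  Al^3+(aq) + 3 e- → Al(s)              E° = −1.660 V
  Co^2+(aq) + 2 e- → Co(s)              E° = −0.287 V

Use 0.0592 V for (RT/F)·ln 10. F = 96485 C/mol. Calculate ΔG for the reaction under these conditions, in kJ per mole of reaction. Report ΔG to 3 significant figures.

The standard cell potential is −0.287 − (−1.660) = +1.373 V, with n = 6 electrons in the balanced equation.
Q = [Al^3+(aq)]^2 / [Co^2+(aq)]^3 = 0.97, so log Q = −0.013 and E = +1.373 − (0.0592/6)(−0.013) = +1.3731 V.
ΔG = −nFE = −(6)(96485)(+1.3731) J/mol = −795 kJ/mol.

−795 kJ/mol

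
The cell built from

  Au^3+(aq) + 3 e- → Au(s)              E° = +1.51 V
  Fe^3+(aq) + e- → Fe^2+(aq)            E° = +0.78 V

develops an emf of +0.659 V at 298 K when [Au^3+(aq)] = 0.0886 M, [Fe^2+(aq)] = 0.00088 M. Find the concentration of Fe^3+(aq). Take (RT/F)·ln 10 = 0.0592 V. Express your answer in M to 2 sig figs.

The Au³⁺/Au couple has the larger reduction potential, so it is the cathode: E°cell = +1.51 − (+0.78) = +0.73 V and n = 3.
Since E = E° − (0.0592/n)·log Q, log Q = n(E° − E)/0.0592 = 3.598.
For Au^3+(aq) + 3 Fe^2+(aq) → Au(s) + 3 Fe^3+(aq), the reaction quotient is Q = [Fe^3+(aq)]^3 / ([Au^3+(aq)]·[Fe^2+(aq)]^3).
Solving for the unknown gives log [Fe^3+(aq)] = −2.207, so [Fe^3+(aq)] ≈ 0.0062 M.

0.0062 M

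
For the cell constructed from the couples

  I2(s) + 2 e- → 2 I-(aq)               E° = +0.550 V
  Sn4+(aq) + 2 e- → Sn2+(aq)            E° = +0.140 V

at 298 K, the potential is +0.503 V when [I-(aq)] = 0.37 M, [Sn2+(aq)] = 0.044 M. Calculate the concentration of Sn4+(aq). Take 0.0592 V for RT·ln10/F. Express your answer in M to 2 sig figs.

I₂/I⁻ is the cathode (higher E°); E°cell = +0.550 − (+0.140) = +0.410 V with n = 2.
From the Nernst equation, log Q = n(E° − E)/0.0592 = 2·(+0.410 − (+0.503))/0.0592 = −3.142.
The balanced reaction is I2(s) + Sn2+(aq) → 2 I-(aq) + Sn4+(aq), so Q = ([I-(aq)]^2·[Sn4+(aq)]) / [Sn2+(aq)].
Isolating [Sn4+(aq)] in Q = 10^{−3.142} yields log [Sn4+(aq)] = −3.635, i.e. 0.00023 M.

0.00023 M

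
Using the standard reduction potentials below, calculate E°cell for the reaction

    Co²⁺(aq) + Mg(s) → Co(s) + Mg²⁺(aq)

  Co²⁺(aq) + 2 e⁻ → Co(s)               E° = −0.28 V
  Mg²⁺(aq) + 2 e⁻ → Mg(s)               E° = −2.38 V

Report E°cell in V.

+2.10 V

Co²⁺(aq) gains electrons, so the Co²⁺/Co couple is the cathode; the Mg²⁺/Mg couple is the anode.
E°cell = E°(cathode) − E°(anode) = −0.28 − (−2.38) = +2.10 V.
The positive value indicates the reaction is spontaneous as written.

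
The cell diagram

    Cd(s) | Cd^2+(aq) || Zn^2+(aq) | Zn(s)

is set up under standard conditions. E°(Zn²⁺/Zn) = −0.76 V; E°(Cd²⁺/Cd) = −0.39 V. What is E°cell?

−0.37 V

By convention the left-hand electrode in cell notation is the anode (oxidation) and the right-hand electrode is the cathode (reduction).
E°cell = E°(right) − E°(left) = −0.76 − (−0.39) = −0.37 V.
The negative sign shows that, as written, the cell would require an external voltage to drive the reaction.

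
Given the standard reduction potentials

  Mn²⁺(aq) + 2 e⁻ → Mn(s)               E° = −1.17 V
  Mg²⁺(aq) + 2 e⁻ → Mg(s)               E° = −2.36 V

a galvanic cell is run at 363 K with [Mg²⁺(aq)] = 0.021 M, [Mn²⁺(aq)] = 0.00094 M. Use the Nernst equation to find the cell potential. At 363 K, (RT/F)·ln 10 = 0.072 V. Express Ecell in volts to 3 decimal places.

+1.141 V

The Mn²⁺/Mn couple has the more positive E°, so it is the cathode; Mg²⁺/Mg is the anode.
E°cell = E°cat − E°an = −1.17 − (−2.36) = +1.19 V; n = 2.
Balancing gives Mn²⁺(aq) + Mg(s) → Mn(s) + Mg²⁺(aq); hence Q = [Mg²⁺(aq)] / [Mn²⁺(aq)] = 22.3 (log Q = 1.349).
By the Nernst equation, E = +1.19 − (0.072/2)·(1.349) = +1.141 V.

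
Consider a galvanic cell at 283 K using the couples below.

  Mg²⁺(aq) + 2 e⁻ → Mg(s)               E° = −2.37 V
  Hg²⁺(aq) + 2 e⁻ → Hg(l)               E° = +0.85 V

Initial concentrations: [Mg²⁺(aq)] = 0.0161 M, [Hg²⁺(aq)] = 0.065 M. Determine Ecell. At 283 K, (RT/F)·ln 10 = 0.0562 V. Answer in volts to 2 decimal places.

+3.24 V

Hg²⁺/Hg is reduced (cathode, E° = +0.85 V) and Mg²⁺/Mg is oxidized (anode).
E°cell = +0.85 − (−2.37) = +3.22 V, with n = 2 electrons transferred.
The balanced reaction is Hg²⁺(aq) + Mg(s) → Hg(l) + Mg²⁺(aq), so Q = [Mg²⁺(aq)] / [Hg²⁺(aq)] = 0.248 and log Q = −0.606.
By the Nernst equation, E = +3.22 − (0.0562/2)·(−0.606) = +3.24 V.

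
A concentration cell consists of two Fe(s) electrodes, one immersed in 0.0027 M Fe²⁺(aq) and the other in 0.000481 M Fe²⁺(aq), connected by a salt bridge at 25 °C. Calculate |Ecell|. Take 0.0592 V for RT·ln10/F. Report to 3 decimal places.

For a concentration cell E°cell = 0, since both electrodes use the same couple.
The compartment with the higher Fe²⁺(aq) concentration (0.0027 M) acts as the cathode; ions are reduced there and produced at the dilute (0.000481 M) anode.
With n = 2, Ecell = −(0.0592/2)·log([dilute]/[conc]) = −(0.0592/2)·log(0.000481/0.0027) = +0.022 V.

0.022 V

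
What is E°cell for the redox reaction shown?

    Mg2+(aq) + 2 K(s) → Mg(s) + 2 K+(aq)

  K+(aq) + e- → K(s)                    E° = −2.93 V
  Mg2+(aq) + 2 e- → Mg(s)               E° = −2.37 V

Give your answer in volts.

+0.56 V

Mg2+(aq) gains electrons, so the Mg²⁺/Mg couple is the cathode; the K⁺/K couple is the anode.
E°cell = E°(cathode) − E°(anode) = −2.37 − (−2.93) = +0.56 V.
The positive value indicates the reaction is spontaneous as written.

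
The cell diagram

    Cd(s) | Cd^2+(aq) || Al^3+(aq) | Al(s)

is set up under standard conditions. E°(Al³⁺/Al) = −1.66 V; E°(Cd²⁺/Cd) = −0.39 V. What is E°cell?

−1.27 V

By convention the left-hand electrode in cell notation is the anode (oxidation) and the right-hand electrode is the cathode (reduction).
E°cell = E°(right) − E°(left) = −1.66 − (−0.39) = −1.27 V.
The negative sign shows that, as written, the cell would require an external voltage to drive the reaction.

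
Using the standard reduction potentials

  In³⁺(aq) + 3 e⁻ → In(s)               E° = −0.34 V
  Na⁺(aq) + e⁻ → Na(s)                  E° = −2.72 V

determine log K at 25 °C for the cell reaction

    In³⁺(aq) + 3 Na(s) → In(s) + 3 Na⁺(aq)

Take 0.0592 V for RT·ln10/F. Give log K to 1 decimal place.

log K = 120.6

The In³⁺/In couple is reduced (cathode); E°cell = −0.34 − (−2.72) = +2.38 V with n = 3.
At equilibrium E = 0, so log K = nE°cell / 0.0592 = (3)(+2.38) / 0.0592 = 120.6.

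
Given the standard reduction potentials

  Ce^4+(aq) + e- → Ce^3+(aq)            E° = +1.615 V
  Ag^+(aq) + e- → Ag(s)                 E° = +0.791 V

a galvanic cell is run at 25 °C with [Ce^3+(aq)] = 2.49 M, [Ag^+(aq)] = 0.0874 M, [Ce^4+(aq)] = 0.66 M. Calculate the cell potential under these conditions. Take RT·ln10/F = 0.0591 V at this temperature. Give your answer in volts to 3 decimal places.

+0.852 V

The Ce⁴⁺/Ce³⁺ couple has the more positive E°, so it is the cathode; Ag⁺/Ag is the anode.
E°cell = +1.615 − (+0.791) = +0.824 V, with n = 1 electron transferred.
For the overall reaction Ce^4+(aq) + Ag(s) → Ce^3+(aq) + Ag^+(aq), Q = ([Ce^3+(aq)]·[Ag^+(aq)]) / [Ce^4+(aq)] = 0.33, giving log Q = −0.482.
By the Nernst equation, E = +0.824 − (0.0591/1)·(−0.482) = +0.852 V.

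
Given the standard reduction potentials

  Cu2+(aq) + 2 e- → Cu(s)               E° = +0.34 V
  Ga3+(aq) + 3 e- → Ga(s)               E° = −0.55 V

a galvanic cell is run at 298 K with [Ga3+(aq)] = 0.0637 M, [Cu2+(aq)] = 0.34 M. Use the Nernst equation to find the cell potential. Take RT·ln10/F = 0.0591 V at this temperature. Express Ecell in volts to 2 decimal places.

+0.90 V

Cu²⁺/Cu is reduced (cathode, E° = +0.34 V) and Ga³⁺/Ga is oxidized (anode).
E°cell = E°cat − E°an = +0.34 − (−0.55) = +0.89 V; n = 6.
Balancing gives 3 Cu2+(aq) + 2 Ga(s) → 3 Cu(s) + 2 Ga3+(aq); hence Q = [Ga3+(aq)]^2 / [Cu2+(aq)]^3 = 0.103 (log Q = −0.986).
By the Nernst equation, E = +0.89 − (0.0591/6)·(−0.986) = +0.90 V.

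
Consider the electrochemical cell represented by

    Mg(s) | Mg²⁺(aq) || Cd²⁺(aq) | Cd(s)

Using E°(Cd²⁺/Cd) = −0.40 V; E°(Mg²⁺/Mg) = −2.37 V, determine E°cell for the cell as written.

By convention the left-hand electrode in cell notation is the anode (oxidation) and the right-hand electrode is the cathode (reduction).
E°cell = E°(right) − E°(left) = −0.40 − (−2.37) = +1.97 V.

+1.97 V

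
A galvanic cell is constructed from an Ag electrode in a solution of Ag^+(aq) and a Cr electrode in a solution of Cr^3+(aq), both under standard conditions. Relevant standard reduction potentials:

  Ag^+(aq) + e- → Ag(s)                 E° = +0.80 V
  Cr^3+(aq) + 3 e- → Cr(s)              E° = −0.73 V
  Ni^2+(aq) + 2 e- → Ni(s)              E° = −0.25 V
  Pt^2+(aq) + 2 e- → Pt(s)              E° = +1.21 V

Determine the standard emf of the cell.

Of the two couples in this cell, the one with the more positive reduction potential is reduced at the cathode: here that is Ag⁺/Ag (+0.80 V); Cr³⁺/Cr (−0.73 V) is the anode.
E°cell = E°(cathode) − E°(anode) = +0.80 − (−0.73) = +1.53 V.

+1.53 V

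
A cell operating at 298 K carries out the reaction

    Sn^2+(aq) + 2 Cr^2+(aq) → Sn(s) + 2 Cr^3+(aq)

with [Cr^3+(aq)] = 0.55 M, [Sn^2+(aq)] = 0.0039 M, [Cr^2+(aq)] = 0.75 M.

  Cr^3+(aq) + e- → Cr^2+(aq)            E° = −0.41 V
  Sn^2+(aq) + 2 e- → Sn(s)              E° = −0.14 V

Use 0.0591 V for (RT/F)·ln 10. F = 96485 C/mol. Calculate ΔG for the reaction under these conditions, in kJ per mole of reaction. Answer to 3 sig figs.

−39.9 kJ/mol

With Sn²⁺/Sn reduced at the cathode, E°cell = −0.14 − (−0.41) = +0.27 V and n = 2.
The reaction quotient is [Cr^3+(aq)]^2 / ([Sn^2+(aq)]·[Cr^2+(aq)]^2) = 138; by Nernst, E = +0.27 − (0.0591/2)(2.140) = +0.2068 V.
ΔG = −nFE = −(2)(96485)(+0.2068) J/mol = −39.9 kJ/mol.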